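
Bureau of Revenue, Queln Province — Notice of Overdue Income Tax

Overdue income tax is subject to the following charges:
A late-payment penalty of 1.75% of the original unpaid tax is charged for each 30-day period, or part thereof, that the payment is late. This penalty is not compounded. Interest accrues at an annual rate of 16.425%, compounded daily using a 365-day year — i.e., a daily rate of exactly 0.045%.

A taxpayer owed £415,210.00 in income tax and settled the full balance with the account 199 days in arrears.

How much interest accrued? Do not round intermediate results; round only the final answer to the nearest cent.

Interest: £415,210.00 × ((1 + 0.00045)^199 − 1) = £415,210.00 × 0.09365999… = £38,888.5630…

£38,888.56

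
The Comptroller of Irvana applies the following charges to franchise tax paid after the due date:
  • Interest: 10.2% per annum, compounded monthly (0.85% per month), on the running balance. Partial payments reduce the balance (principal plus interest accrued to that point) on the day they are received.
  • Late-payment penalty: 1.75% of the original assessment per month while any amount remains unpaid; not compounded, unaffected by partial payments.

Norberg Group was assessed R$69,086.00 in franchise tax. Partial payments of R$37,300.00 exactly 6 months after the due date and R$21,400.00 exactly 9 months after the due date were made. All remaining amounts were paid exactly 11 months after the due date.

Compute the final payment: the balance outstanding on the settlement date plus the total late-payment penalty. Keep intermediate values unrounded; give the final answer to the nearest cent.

Balance at month 6: R$69,086.0000 × (1 + 0.0085)^6 = R$72,685.1119…
After R$37,300.00 payment: R$72,685.1119… − R$37,300.00 = R$35,385.1119…
Balance at month 9: R$35,385.1119… × (1 + 0.0085)^3 = R$36,295.1237…
After R$21,400.00 payment: R$36,295.1237… − R$21,400.00 = R$14,895.1237…
Balance at month 11: R$14,895.1237… × (1 + 0.0085)^2 = R$15,149.4170…
Penalty: 11 × 1.75% × R$69,086.00 = R$13,299.06…
Final settlement = outstanding balance + penalty = R$15,149.4170… + R$13,299.06… = R$28,448.47

R$28,448.47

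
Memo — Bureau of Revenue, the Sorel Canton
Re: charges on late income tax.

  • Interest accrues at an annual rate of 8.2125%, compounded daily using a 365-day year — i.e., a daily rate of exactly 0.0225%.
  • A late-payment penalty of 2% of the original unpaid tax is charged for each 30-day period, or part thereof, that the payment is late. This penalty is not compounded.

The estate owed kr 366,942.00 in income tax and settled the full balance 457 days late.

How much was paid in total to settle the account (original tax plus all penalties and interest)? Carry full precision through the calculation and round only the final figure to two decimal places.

kr 524,097.62

Penalty periods: ⌈457/30⌉ = 16; penalty = 16 × 2% × kr 366,942.00 = kr 117,421.44
Interest: kr 366,942.00 × ((1 + 0.000225)^457 − 1) = kr 366,942.00 × 0.10828462… = kr 39,734.1756…
Total = kr 366,942.00 + kr 117,421.4400 + kr 39,734.1756… = kr 524,097.62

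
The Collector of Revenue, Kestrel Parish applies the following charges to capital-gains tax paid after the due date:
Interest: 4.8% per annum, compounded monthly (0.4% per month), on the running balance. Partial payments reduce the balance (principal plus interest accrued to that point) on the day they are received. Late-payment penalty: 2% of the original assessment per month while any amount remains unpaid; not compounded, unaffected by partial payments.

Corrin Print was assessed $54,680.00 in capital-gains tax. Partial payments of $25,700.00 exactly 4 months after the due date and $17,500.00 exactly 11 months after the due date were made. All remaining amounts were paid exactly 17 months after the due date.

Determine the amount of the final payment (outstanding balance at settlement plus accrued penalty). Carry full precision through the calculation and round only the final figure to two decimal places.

Balance at month 4: $54,680.0000 × (1 + 0.004)^4 = $55,560.1433…
After $25,700.00 payment: $55,560.1433… − $25,700.00 = $29,860.1433…
Balance at month 11: $29,860.1433… × (1 + 0.004)^7 = $30,706.3275…
After $17,500.00 payment: $30,706.3275… − $17,500.00 = $13,206.3275…
Balance at month 17: $13,206.3275… × (1 + 0.004)^6 = $13,526.4658…
Penalty: 17 × 2% × $54,680.00 = $18,591.20
Final settlement = outstanding balance + penalty = $13,526.4658… + $18,591.20 = $32,117.67

$32,117.67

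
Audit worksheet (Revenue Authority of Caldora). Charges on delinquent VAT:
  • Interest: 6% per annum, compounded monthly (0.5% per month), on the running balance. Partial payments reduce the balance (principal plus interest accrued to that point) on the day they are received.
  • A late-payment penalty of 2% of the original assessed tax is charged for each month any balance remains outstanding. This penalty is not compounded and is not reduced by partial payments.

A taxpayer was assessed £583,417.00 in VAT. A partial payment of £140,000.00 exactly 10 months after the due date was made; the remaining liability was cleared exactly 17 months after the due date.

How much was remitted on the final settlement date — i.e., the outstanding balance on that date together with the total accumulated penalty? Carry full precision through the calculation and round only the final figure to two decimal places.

£688,429.20

Balance at month 10: £583,417.0000 × (1 + 0.005)^10 = £613,253.0224…
After £140,000.00 payment: £613,253.0224… − £140,000.00 = £473,253.0224…
Balance at month 17: £473,253.0224… × (1 + 0.005)^7 = £490,067.4169…
Penalty: 17 × 2% × £583,417.00 = £198,361.78
Final settlement = outstanding balance + penalty = £490,067.4169… + £198,361.78 = £688,429.20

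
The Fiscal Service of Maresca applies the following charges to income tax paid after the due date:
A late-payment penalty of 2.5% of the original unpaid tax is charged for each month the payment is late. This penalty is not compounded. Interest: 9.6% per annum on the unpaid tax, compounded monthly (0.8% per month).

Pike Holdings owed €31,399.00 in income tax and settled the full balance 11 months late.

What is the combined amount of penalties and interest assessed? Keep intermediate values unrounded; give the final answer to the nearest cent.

€11,511.06

Late-payment penalty: 11 × 2.5% × €31,399.00 = €8,634.73…
Interest: €31,399.00 × ((1 + 0.008)^11 − 1) = €31,399.00 × 0.0916058… = €2,876.3320…
Penalties + interest = €8,634.7250 + €2,876.3320… = €11,511.06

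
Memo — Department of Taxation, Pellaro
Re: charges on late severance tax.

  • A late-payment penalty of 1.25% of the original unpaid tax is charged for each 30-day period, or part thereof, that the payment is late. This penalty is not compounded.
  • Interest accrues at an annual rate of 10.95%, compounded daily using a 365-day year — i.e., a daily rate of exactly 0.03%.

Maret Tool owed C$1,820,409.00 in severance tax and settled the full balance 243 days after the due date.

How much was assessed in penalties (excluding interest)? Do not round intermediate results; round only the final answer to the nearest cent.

Penalty periods: ⌈243/30⌉ = 9; penalty = 9 × 1.25% × C$1,820,409.00 = C$204,796.01…

C$204,796.01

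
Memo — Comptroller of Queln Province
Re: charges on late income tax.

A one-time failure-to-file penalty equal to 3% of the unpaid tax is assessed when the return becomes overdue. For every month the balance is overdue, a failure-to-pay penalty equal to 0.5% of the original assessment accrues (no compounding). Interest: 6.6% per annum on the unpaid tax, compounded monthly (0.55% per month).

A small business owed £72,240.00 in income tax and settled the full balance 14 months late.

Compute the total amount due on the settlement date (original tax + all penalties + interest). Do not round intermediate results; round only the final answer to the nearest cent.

£85,229.78

Failure-to-file penalty: 3% × £72,240.00 = £2,167.20
Failure-to-pay penalty = 0.5% × £72,240.00 × 14 mo = £5,056.80
Interest: £72,240.00 × ((1 + 0.0055)^14 − 1) = £72,240.00 × 0.0798142… = £5,765.7805…
Total = £72,240.00 + £7,224.0000 + £5,765.7805… = £85,229.78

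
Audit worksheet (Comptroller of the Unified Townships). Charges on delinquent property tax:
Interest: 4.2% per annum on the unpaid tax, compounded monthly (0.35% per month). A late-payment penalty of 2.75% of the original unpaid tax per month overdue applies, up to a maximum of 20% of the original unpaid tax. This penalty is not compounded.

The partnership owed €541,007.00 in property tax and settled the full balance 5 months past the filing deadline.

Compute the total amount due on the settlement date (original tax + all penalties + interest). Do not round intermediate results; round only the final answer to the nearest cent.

€624,929.59

Penalty: 5 × 2.75% × €541,007.00 = €74,388.46… (below the 20% cap of €108,201.40)
Interest: €541,007.00 × ((1 + 0.0035)^5 − 1) = €541,007.00 × 0.0176229… = €9,534.1282…
Total = €541,007.00 + €74,388.4625 + €9,534.1282… = €624,929.59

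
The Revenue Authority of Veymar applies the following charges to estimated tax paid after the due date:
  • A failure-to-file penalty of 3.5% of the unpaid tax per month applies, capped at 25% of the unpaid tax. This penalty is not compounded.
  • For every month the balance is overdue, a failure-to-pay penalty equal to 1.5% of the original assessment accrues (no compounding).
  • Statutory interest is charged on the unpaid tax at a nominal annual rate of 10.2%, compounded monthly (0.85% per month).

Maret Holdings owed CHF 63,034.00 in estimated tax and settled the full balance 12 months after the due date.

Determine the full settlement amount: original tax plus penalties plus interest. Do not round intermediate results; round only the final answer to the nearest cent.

Failure-to-file: 12 × 3.5% × CHF 63,034.00 = CHF 26,474.28, capped at 25% × CHF 63,034.00 = CHF 15,758.50
Failure-to-pay penalty = 1.5% × CHF 63,034.00 × 12 mo = CHF 11,346.12
Interest: CHF 63,034.00 × ((1 + 0.0085)^12 − 1) = CHF 63,034.00 × 0.1069062… = CHF 6,738.7271…
Total = CHF 63,034.00 + CHF 27,104.6200 + CHF 6,738.7271… = CHF 96,877.35

CHF 96,877.35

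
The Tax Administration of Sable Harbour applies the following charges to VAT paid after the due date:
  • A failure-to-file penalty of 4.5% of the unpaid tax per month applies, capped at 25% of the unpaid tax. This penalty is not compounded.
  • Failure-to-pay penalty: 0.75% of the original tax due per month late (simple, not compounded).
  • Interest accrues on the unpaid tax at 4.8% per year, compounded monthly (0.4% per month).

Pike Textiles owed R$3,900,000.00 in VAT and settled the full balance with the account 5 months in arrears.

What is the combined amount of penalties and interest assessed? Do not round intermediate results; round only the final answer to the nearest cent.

R$1,102,376.50

Failure-to-file: 5 × 4.5% × R$3,900,000.00 = R$877,500.00 (under the 25% cap)
Failure-to-pay penalty = 0.75% × R$3,900,000.00 × 5 mo = R$146,250.00
Interest: R$3,900,000.00 × ((1 + 0.004)^5 − 1) = R$3,900,000.00 × 0.0201606… = R$78,626.5010…
Penalties + interest = R$1,023,750.0000 + R$78,626.5010… = R$1,102,376.50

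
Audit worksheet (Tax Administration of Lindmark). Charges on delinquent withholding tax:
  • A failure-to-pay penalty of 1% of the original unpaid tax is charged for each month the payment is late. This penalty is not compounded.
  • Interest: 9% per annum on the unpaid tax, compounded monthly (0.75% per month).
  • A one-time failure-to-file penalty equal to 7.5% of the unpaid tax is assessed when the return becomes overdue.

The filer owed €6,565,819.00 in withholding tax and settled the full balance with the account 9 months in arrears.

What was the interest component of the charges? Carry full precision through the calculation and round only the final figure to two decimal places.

Interest: €6,565,819.00 × ((1 + 0.0075)^9 − 1) = €6,565,819.00 × 0.0695608… = €456,723.8795…

€456,723.88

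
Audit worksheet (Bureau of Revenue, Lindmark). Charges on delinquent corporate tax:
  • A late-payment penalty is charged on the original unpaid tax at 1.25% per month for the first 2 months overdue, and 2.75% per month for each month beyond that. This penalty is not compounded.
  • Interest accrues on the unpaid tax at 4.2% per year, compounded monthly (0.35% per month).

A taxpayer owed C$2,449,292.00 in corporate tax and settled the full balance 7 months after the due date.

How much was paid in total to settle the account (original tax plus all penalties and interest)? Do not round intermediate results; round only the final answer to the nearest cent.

Penalty, months 1–2: 2 × 1.25% × C$2,449,292.00 = C$61,232.30
Penalty, months 3–7: 5 × 2.75% × C$2,449,292.00 = C$336,777.65
Interest: C$2,449,292.00 × ((1 + 0.0035)^7 − 1) = C$2,449,292.00 × 0.0247588… = C$60,641.4227…
Total = C$2,449,292.00 + C$398,009.9500 + C$60,641.4227… = C$2,907,943.37

C$2,907,943.37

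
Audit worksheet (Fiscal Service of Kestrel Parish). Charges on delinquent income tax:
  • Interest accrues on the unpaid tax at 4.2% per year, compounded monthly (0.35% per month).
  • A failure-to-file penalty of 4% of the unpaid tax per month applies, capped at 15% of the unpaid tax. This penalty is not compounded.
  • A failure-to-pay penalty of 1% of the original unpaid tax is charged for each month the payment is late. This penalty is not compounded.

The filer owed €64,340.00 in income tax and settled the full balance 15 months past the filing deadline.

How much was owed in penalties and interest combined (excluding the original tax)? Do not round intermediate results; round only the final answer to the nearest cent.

Failure-to-file: 15 × 4% × €64,340.00 = €38,604.00, capped at 15% × €64,340.00 = €9,651.00
Failure-to-pay penalty: 15 × 1% × €64,340.00 = €9,651.00
Interest: €64,340.00 × ((1 + 0.0035)^15 − 1) = €64,340.00 × 0.0538060… = €3,461.8758…
Penalties + interest = €19,302.0000 + €3,461.8758… = €22,763.88

€22,763.88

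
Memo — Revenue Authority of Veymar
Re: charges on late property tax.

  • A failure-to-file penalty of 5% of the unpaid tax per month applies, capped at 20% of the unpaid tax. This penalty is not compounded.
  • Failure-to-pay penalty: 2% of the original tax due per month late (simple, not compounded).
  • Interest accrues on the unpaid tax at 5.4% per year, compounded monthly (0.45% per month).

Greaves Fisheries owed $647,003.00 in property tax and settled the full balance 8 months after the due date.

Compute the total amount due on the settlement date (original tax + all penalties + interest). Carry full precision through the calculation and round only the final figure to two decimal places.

$903,586.36

Failure-to-file: 8 × 5% × $647,003.00 = $258,801.20, capped at 20% × $647,003.00 = $129,400.60
Failure-to-pay penalty: 8 × 2% × $647,003.00 = $103,520.48
Interest: $647,003.00 × ((1 + 0.0045)^8 − 1) = $647,003.00 × 0.0365721… = $23,662.2790…
Total = $647,003.00 + $232,921.0800 + $23,662.2790… = $903,586.36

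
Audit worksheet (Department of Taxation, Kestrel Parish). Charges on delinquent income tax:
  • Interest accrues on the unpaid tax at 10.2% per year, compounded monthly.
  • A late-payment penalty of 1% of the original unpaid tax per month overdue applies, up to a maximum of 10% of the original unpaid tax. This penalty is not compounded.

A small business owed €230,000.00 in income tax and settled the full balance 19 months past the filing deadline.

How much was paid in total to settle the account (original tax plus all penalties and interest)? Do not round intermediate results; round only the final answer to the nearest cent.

€293,128.24

Penalty (uncapped): 19 × 1% × €230,000.00 = €43,700.00; cap = 10% × €230,000.00 = €23,000.00 → penalty = €23,000.00
Interest (10.2%/yr ÷ 12 = 0.85%/month): €230,000.00 × ((1 + 0.0085)^19 − 1) = €40,128.2372…
Total = €230,000.00 + €23,000.0000 + €40,128.2372… = €293,128.24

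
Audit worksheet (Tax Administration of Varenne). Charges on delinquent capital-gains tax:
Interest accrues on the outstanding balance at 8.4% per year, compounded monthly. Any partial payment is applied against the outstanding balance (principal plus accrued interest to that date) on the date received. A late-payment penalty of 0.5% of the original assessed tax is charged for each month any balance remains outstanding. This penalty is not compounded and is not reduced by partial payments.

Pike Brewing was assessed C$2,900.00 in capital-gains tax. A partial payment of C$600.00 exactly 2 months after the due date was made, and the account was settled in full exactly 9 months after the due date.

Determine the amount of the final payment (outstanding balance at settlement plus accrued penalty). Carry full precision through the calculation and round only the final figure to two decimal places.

C$2,588.38

Monthly rate = 8.4% ÷ 12 = 0.7%
Balance at month 2: C$2,900.0000 × (1 + 0.007)^2 = C$2,940.7421
After C$600.00 payment: C$2,940.7421 − C$600.00 = C$2,340.7421
Balance at month 9: C$2,340.7421 × (1 + 0.007)^7 = C$2,457.8754…
Penalty: 9 × 0.5% × C$2,900.00 = C$130.50
Final settlement = outstanding balance + penalty = C$2,457.8754… + C$130.50 = C$2,588.38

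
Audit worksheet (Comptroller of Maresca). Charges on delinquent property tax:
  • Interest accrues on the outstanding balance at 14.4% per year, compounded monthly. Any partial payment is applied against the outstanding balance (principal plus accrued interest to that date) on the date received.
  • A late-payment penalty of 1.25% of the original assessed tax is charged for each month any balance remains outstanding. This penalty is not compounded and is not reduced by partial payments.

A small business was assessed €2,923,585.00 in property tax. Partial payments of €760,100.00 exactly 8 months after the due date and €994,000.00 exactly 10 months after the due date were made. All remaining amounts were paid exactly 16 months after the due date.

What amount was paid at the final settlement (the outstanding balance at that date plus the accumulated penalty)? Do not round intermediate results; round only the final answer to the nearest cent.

Monthly rate = 14.4% ÷ 12 = 1.2%
Balance at month 8: €2,923,585.0000 × (1 + 0.012)^8 = €3,216,324.2488…
After €760,100.00 payment: €3,216,324.2488… − €760,100.00 = €2,456,224.2488…
Balance at month 10: €2,456,224.2488… × (1 + 0.012)^2 = €2,515,527.3271…
After €994,000.00 payment: €2,515,527.3271… − €994,000.00 = €1,521,527.3271…
Balance at month 16: €1,521,527.3271… × (1 + 0.012)^6 = €1,634,416.8532…
Penalty: 16 × 1.25% × €2,923,585.00 = €584,717.00
Final settlement = outstanding balance + penalty = €1,634,416.8532… + €584,717.00 = €2,219,133.85

€2,219,133.85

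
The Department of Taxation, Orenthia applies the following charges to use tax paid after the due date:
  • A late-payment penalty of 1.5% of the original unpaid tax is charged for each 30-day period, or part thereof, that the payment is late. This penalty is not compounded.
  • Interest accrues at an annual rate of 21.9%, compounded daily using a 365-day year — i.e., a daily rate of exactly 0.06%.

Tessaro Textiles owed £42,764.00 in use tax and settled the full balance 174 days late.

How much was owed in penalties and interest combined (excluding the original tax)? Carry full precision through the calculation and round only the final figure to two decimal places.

Penalty periods: ⌈174/30⌉ = 6; penalty = 6 × 1.5% × £42,764.00 = £3,848.76
Interest: £42,764.00 × ((1 + 0.0006)^174 − 1) = £42,764.00 × 0.11000963… = £4,704.4519…
Penalties + interest = £3,848.7600 + £4,704.4519… = £8,553.21

£8,553.21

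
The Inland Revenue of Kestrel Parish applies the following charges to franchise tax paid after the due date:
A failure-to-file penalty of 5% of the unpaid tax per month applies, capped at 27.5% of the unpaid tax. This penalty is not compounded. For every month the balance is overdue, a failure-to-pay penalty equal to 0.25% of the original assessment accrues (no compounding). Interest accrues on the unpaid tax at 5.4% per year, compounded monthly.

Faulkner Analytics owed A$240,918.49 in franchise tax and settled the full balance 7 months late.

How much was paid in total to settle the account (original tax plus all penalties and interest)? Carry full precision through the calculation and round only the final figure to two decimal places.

Failure-to-file: 7 × 5% × A$240,918.49 = A$84,321.47…, capped at 27.5% × A$240,918.49 = A$66,252.58…
Failure-to-pay penalty = 0.25% × A$240,918.49 × 7 mo = A$4,216.07…
Interest (5.4%/yr ÷ 12 = 0.45%/month): A$240,918.49 × ((1 + 0.0045)^7 − 1) = A$7,692.1549…
Total = A$240,918.49 + A$70,468.6583… + A$7,692.1549… = A$319,079.30

A$319,079.30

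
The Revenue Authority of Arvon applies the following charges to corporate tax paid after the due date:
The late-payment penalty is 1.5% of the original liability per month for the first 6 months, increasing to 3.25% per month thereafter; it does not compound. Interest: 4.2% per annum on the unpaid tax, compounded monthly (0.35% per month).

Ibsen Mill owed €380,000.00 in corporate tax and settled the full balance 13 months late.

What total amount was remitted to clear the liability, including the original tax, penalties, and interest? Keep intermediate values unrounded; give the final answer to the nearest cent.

€518,307.79

Penalty, months 1–6: 6 × 1.5% × €380,000.00 = €34,200.00
Penalty, months 7–13: 7 × 3.25% × €380,000.00 = €86,450.00
Interest: €380,000.00 × ((1 + 0.0035)^13 − 1) = €380,000.00 × 0.0464679… = €17,657.7907…
Total = €380,000.00 + €120,650.0000 + €17,657.7907… = €518,307.79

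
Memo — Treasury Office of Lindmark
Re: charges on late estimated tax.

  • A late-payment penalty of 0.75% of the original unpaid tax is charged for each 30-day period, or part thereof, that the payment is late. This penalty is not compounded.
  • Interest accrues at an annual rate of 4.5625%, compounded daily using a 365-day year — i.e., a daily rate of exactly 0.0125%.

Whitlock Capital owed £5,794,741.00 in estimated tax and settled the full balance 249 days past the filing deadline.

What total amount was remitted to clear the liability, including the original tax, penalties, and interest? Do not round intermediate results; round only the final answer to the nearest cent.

Penalty periods: ⌈249/30⌉ = 9; penalty = 9 × 0.75% × £5,794,741.00 = £391,145.02…
Interest: £5,794,741.00 × ((1 + 0.000125)^249 − 1) = £5,794,741.00 × 0.03161244… = £183,185.9079…
Total = £5,794,741.00 + £391,145.0175 + £183,185.9079… = £6,369,071.93

£6,369,071.93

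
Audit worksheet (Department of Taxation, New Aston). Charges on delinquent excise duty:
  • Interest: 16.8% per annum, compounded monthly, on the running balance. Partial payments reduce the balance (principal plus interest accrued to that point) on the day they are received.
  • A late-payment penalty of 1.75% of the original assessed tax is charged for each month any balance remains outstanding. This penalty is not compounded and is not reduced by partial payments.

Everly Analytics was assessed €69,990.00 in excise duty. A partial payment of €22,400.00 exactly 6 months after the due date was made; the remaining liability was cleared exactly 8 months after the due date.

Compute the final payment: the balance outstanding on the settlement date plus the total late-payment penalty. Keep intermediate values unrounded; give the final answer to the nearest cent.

Monthly rate = 16.8% ÷ 12 = 1.4%
Balance at month 6: €69,990.0000 × (1 + 0.014)^6 = €76,078.8122…
After €22,400.00 payment: €76,078.8122… − €22,400.00 = €53,678.8122…
Balance at month 8: €53,678.8122… × (1 + 0.014)^2 = €55,192.3400…
Penalty: 8 × 1.75% × €69,990.00 = €9,798.60
Final settlement = outstanding balance + penalty = €55,192.3400… + €9,798.60 = €64,990.94

€64,990.94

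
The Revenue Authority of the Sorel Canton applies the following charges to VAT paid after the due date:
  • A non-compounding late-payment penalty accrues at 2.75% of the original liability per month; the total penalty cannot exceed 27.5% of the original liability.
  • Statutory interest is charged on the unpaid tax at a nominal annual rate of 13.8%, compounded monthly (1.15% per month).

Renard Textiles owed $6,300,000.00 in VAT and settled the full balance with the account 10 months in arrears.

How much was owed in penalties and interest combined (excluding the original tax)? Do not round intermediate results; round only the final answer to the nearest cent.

$2,495,666.12

Penalty (uncapped): 10 × 2.75% × $6,300,000.00 = $1,732,500.00; cap = 27.5% × $6,300,000.00 = $1,732,500.00 → penalty = $1,732,500.00
Interest: $6,300,000.00 × ((1 + 0.0115)^10 − 1) = $6,300,000.00 × 0.1211375… = $763,166.1183…
Penalties + interest = $1,732,500.0000 + $763,166.1183… = $2,495,666.12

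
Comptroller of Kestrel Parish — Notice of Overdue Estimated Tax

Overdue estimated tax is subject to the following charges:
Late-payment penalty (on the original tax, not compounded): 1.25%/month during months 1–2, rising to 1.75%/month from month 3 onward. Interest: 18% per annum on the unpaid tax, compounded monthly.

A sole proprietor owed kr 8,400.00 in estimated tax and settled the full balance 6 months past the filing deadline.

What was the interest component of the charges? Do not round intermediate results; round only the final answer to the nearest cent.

kr 784.92

Interest (18%/yr ÷ 12 = 1.5%/month): kr 8,400.00 × ((1 + 0.015)^6 − 1) = kr 784.9234…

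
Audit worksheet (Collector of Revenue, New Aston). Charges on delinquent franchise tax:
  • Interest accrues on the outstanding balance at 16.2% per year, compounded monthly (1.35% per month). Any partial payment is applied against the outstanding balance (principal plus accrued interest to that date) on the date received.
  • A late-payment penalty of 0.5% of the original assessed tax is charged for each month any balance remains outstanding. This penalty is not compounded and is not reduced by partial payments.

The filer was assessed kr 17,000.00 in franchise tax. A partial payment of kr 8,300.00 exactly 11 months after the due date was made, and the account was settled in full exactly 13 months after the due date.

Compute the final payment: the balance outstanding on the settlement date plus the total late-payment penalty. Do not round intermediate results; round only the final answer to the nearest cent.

Balance at month 11: kr 17,000.0000 × (1 + 0.0135)^11 = kr 19,701.9950…
After kr 8,300.00 payment: kr 19,701.9950… − kr 8,300.00 = kr 11,401.9950…
Balance at month 13: kr 11,401.9950… × (1 + 0.0135)^2 = kr 11,711.9269…
Penalty: 13 × 0.5% × kr 17,000.00 = kr 1,105.00
Final settlement = outstanding balance + penalty = kr 11,711.9269… + kr 1,105.00 = kr 12,816.93

kr 12,816.93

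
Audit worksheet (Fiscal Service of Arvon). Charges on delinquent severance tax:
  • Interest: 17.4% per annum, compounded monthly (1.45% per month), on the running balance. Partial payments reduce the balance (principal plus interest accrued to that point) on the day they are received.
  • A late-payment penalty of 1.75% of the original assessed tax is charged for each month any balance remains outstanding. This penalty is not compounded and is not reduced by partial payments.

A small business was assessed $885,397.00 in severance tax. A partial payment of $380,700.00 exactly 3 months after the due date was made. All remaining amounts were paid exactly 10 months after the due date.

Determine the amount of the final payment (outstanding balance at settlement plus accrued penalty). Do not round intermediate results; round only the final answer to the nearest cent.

$756,370.12

Balance at month 3: $885,397.0000 × (1 + 0.0145)^3 = $924,472.9329…
After $380,700.00 payment: $924,472.9329… − $380,700.00 = $543,772.9329…
Balance at month 10: $543,772.9329… × (1 + 0.0145)^7 = $601,425.6493…
Penalty: 10 × 1.75% × $885,397.00 = $154,944.48…
Final settlement = outstanding balance + penalty = $601,425.6493… + $154,944.48… = $756,370.12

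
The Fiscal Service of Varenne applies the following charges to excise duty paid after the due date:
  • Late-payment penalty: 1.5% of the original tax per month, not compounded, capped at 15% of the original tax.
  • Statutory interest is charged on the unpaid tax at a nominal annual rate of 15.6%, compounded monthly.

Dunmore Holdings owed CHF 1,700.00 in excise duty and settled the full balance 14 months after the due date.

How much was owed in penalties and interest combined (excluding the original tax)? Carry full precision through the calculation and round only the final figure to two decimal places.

CHF 591.95

Penalty (uncapped): 14 × 1.5% × CHF 1,700.00 = CHF 357.00; cap = 15% × CHF 1,700.00 = CHF 255.00 → penalty = CHF 255.00
Interest (15.6%/yr ÷ 12 = 1.3%/month): CHF 1,700.00 × ((1 + 0.013)^14 − 1) = CHF 336.9537…
Penalties + interest = CHF 255.0000 + CHF 336.9537… = CHF 591.95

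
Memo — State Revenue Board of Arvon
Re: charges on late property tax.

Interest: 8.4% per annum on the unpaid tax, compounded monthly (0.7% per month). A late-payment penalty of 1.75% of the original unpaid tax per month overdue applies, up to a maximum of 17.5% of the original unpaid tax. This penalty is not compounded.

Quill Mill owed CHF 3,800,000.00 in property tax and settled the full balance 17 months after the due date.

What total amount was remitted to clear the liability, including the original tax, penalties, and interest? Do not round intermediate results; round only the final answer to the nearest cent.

Penalty (uncapped): 17 × 1.75% × CHF 3,800,000.00 = CHF 1,130,500.00; cap = 17.5% × CHF 3,800,000.00 = CHF 665,000.00 → penalty = CHF 665,000.00
Interest: CHF 3,800,000.00 × ((1 + 0.007)^17 − 1) = CHF 3,800,000.00 × 0.1259031… = CHF 478,431.6274…
Total = CHF 3,800,000.00 + CHF 665,000.0000 + CHF 478,431.6274… = CHF 4,943,431.63

CHF 4,943,431.63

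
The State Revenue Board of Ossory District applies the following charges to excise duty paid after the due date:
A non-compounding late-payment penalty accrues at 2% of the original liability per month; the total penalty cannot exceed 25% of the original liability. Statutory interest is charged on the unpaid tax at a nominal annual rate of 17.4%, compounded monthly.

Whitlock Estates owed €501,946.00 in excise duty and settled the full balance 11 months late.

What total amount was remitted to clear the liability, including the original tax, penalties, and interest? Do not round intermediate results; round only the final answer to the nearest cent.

€698,498.85

Penalty: 11 × 2% × €501,946.00 = €110,428.12 (below the 25% cap of €125,486.50)
Interest (17.4%/yr ÷ 12 = 1.45%/month): €501,946.00 × ((1 + 0.0145)^11 − 1) = €86,124.7285…
Total = €501,946.00 + €110,428.1200 + €86,124.7285… = €698,498.85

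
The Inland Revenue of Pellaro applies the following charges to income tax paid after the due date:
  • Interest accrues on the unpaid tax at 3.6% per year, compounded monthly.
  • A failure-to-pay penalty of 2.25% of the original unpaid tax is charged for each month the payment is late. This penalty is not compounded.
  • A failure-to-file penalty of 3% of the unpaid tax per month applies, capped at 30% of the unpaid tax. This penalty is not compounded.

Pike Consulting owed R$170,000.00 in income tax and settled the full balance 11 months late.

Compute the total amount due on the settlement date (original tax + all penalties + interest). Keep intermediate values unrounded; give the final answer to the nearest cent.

R$268,769.91

Failure-to-file: 11 × 3% × R$170,000.00 = R$56,100.00, capped at 30% × R$170,000.00 = R$51,000.00
Failure-to-pay penalty = 2.25% × R$170,000.00 × 11 mo = R$42,075.00
Interest (3.6%/yr ÷ 12 = 0.3%/month): R$170,000.00 × ((1 + 0.003)^11 − 1) = R$5,694.9119…
Total = R$170,000.00 + R$93,075.0000 + R$5,694.9119… = R$268,769.91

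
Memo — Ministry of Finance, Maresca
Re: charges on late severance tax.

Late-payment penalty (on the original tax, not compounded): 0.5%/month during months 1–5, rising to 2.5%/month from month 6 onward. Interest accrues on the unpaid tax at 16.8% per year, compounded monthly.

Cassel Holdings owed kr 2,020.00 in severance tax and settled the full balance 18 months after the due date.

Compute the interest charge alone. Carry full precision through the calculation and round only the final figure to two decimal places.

kr 574.39

Interest (16.8%/yr ÷ 12 = 1.4%/month): kr 2,020.00 × ((1 + 0.014)^18 − 1) = kr 574.3858…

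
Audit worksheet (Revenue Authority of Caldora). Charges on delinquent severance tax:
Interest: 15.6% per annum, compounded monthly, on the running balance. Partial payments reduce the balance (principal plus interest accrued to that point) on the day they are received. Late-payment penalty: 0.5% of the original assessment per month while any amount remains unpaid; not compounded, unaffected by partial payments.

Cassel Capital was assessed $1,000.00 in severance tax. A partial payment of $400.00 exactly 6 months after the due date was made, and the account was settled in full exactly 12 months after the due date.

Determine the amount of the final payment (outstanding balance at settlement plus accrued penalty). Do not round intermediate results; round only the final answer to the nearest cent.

Monthly rate = 15.6% ÷ 12 = 1.3%
Balance at month 6: $1,000.0000 × (1 + 0.013)^6 = $1,080.5794…
After $400.00 payment: $1,080.5794… − $400.00 = $680.5794…
Balance at month 12: $680.5794… × (1 + 0.013)^6 = $735.4200…
Penalty: 12 × 0.5% × $1,000.00 = $60.00
Final settlement = outstanding balance + penalty = $735.4200… + $60.00 = $795.42

$795.42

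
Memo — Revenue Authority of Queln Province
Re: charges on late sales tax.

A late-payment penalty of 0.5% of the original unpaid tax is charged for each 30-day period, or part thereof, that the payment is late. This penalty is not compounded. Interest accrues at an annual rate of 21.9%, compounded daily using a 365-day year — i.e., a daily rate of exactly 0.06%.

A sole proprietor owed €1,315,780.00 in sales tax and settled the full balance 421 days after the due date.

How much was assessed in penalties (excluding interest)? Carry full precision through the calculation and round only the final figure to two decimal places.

Penalty periods: ⌈421/30⌉ = 15; penalty = 15 × 0.5% × €1,315,780.00 = €98,683.50

€98,683.50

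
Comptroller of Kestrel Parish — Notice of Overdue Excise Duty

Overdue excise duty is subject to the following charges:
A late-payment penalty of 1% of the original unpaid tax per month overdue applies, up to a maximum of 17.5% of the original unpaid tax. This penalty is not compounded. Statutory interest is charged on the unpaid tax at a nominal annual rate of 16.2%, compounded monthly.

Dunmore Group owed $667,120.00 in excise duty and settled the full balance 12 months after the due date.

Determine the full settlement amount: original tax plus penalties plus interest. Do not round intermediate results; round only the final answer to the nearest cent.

$863,644.60

Penalty: 12 × 1% × $667,120.00 = $80,054.40 (below the 17.5% cap of $116,746.00)
Interest (16.2%/yr ÷ 12 = 1.35%/month): $667,120.00 × ((1 + 0.0135)^12 − 1) = $116,470.2024…
Total = $667,120.00 + $80,054.4000 + $116,470.2024… = $863,644.60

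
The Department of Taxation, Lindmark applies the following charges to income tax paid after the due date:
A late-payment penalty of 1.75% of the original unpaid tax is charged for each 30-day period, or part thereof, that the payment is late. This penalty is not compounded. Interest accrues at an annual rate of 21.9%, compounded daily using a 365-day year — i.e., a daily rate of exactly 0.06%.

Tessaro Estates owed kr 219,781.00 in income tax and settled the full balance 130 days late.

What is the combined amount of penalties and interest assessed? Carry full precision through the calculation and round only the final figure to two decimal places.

kr 37,054.50

Penalty periods: ⌈130/30⌉ = 5; penalty = 5 × 1.75% × kr 219,781.00 = kr 19,230.84…
Interest: kr 219,781.00 × ((1 + 0.0006)^130 − 1) = kr 219,781.00 × 0.08109737… = kr 17,823.6613…
Penalties + interest = kr 19,230.8375 + kr 17,823.6613… = kr 37,054.50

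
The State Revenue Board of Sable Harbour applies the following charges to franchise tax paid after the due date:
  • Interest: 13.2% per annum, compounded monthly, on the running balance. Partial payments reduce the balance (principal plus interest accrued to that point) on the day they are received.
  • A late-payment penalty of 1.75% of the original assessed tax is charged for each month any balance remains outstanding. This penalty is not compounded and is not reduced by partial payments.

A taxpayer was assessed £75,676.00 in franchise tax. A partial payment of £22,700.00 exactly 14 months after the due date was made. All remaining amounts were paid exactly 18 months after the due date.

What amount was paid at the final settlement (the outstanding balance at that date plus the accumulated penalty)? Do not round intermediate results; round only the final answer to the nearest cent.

Monthly rate = 13.2% ÷ 12 = 1.1%
Balance at month 14: £75,676.0000 × (1 + 0.011)^14 = £88,201.1701…
After £22,700.00 payment: £88,201.1701… − £22,700.00 = £65,501.1701…
Balance at month 18: £65,501.1701… × (1 + 0.011)^4 = £68,431.1252…
Penalty: 18 × 1.75% × £75,676.00 = £23,837.94
Final settlement = outstanding balance + penalty = £68,431.1252… + £23,837.94 = £92,269.07

£92,269.07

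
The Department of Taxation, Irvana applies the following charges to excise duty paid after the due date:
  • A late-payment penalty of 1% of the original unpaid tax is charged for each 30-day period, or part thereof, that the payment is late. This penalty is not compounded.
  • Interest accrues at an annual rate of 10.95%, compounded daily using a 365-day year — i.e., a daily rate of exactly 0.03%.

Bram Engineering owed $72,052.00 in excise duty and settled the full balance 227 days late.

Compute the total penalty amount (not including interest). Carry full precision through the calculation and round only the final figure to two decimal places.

Penalty periods: ⌈227/30⌉ = 8; penalty = 8 × 1% × $72,052.00 = $5,764.16

$5,764.16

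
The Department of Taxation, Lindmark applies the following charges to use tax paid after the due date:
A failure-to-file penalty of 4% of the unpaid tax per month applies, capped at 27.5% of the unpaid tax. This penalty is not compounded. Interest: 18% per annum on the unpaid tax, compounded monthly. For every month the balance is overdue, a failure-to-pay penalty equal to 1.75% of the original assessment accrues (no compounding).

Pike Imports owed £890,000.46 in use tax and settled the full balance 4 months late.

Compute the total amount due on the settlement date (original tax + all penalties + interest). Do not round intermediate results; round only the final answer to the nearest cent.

Failure-to-file: 4 × 4% × £890,000.46 = £142,400.07… (under the 27.5% cap)
Failure-to-pay penalty = 1.75% × £890,000.46 × 4 mo = £62,300.03…
Interest (18%/yr ÷ 12 = 1.5%/month): £890,000.46 × ((1 + 0.015)^4 − 1) = £54,613.5883…
Total = £890,000.46 + £204,700.1058 + £54,613.5883… = £1,149,314.15

£1,149,314.15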